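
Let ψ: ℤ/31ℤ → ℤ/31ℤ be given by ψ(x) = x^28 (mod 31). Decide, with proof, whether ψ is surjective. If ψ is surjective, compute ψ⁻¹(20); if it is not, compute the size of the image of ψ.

ψ(15): Repeated squaring mod 31: 15^1 ≡ 15, 15^2 ≡ 15² = 225 ≡ 8, 15^4 ≡ 8² = 64 ≡ 2, 15^8 ≡ 2² = 4, 15^16 ≡ 4² = 16. Since 28 = 16 + 8 + 4, 15^28 ≡ 16·4·2: 16·4 = 64 ≡ 2, then 2·2 = 4. So 15^28 ≡ 4 (mod 31).
ψ(16): Repeated squaring mod 31: 16^1 ≡ 16, 16^2 ≡ 16² = 256 ≡ 8, 16^4 ≡ 8² = 64 ≡ 2, 16^8 ≡ 2² = 4, 16^16 ≡ 4² = 16. Since 28 = 16 + 8 + 4, 16^28 ≡ 16·4·2: 16·4 = 64 ≡ 2, then 2·2 = 4. So 16^28 ≡ 4 (mod 31).
So ψ(15) = ψ(16) = 4 while 15 ≠ 16, hence ψ is not injective.
A non-injective map from the 31-element set ℤ/31ℤ to itself takes at most 30 distinct values, so it cannot be surjective. So ψ is not surjective.
Since ψ is not surjective, we determine |image(ψ)|. Computing x^28 mod 31 for each x (by repeated squaring, reducing mod 31 at every step), the values ψ(0), ψ(1), …, ψ(30) are: 0, 1, 8, 7, 2, 5, 25, 19, 16, 18, 9, 10, 14, 20, 28, 4, 4, 28, 20, 14, 10, 9, 18, 16, 19, 25, 5, 2, 7, 8, 1.
The distinct values are {0, 1, 2, 4, 5, 7, 8, 9, 10, 14, 16, 18, 19, 20, 25, 28}; there are 16 of them.

16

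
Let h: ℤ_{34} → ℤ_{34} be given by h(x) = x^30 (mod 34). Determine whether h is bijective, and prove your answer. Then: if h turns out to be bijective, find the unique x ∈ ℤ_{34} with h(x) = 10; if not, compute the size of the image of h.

h(16): Repeated squaring mod 34: 16^1 ≡ 16, 16^2 ≡ 16² = 256 ≡ 18, 16^4 ≡ 18² = 324 ≡ 18, 16^8 ≡ 18² = 324 ≡ 18, 16^16 ≡ 18² = 324 ≡ 18. Since 30 = 16 + 8 + 4 + 2, 16^30 ≡ 18·18·18·18: 18·18 = 324 ≡ 18, then 18·18 = 324 ≡ 18, then 18·18 = 324 ≡ 18. So 16^30 ≡ 18 (mod 34).
h(18): Repeated squaring mod 34: 18^1 ≡ 18, 18^2 ≡ 18² = 324 ≡ 18, 18^4 ≡ 18² = 324 ≡ 18, 18^8 ≡ 18² = 324 ≡ 18, 18^16 ≡ 18² = 324 ≡ 18. Since 30 = 16 + 8 + 4 + 2, 18^30 ≡ 18·18·18·18: 18·18 = 324 ≡ 18, then 18·18 = 324 ≡ 18, then 18·18 = 324 ≡ 18. So 18^30 ≡ 18 (mod 34).
So h(16) = h(18) = 18 while 16 ≠ 18, thus h is not injective, hence not bijective.
Since h is not bijective, we determine |image(h)|. Computing x^30 mod 34 for each x (by repeated squaring, reducing mod 34 at every step), the values h(0), h(1), …, h(33) are: 0, 1, 30, 19, 16, 15, 26, 25, 4, 21, 8, 9, 32, 33, 2, 13, 18, 17, 18, 13, 2, 33, 32, 9, 8, 21, 4, 25, 26, 15, 16, 19, 30, 1.
The distinct values are {0, 1, 2, 4, 8, 9, 13, 15, 16, 17, 18, 19, 21, 25, 26, 30, 32, 33}; there are 18 of them.

18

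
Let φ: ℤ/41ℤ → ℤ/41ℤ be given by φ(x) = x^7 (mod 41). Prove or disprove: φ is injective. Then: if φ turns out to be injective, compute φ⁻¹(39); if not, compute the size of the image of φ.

Since 41 is prime, the nonzero elements of ℤ/41ℤ form a cyclic group of order 40.
As gcd(7, 40) = 1, raising to the 7th power is a bijection on this group: if x_1^7 ≡ x_2^7 then (x_1x_2^{−1})^7 = 1, and the only element of order dividing gcd(7, 40) = 1 is 1, so x_1 = x_2.
With φ(0) = 0 this makes φ injective on all of ℤ/41ℤ, hence bijective (finite equal-size domain and codomain). In particular φ is injective.
Since φ is injective, we find the preimage of 39. The inverse of x ↦ x^7 on (ℤ/41ℤ)^× is x ↦ x^23, because 7·23 = 161 = 4·40 + 1 ≡ 1 (mod 40) and x^{40} = 1 for x ≠ 0 (Fermat). So φ⁻¹(39) = 39^23 mod 41.
Repeated squaring mod 41: 39^1 ≡ 39, 39^2 ≡ 39² = 1521 ≡ 4, 39^4 ≡ 4² = 16, 39^8 ≡ 16² = 256 ≡ 10, 39^16 ≡ 10² = 100 ≡ 18. Since 23 = 16 + 4 + 2 + 1, 39^23 ≡ 18·16·4·39: 18·16 = 288 ≡ 1, then 1·4 = 4, then 4·39 = 156 ≡ 33. So 39^23 ≡ 33 (mod 41).
Hence φ⁻¹(39) = 33.

33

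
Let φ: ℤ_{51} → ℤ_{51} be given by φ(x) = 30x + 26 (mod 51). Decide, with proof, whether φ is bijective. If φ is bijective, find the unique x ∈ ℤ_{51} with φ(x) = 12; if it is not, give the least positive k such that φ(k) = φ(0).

We have gcd(30, 51) = 3 > 1. Taking s = 0 and t = 17: φ(0) = 26 and φ(17) = 30·17 + 26 = 536 ≡ 26 (mod 51).
So φ(0) = φ(17) while 0 ≠ 17, thus φ is not injective, hence not bijective.
Since φ is not bijective, we find the least positive k with φ(k) = φ(0): this means 30k ≡ 0 (mod 51), i.e. 51 ∣ 30k. Since gcd(30, 51) = 3, dividing through by 3 this holds exactly when 17 ∣ 10k, and as gcd(10, 17) = 1, exactly when 17 ∣ k.
The smallest positive such k is 17.

17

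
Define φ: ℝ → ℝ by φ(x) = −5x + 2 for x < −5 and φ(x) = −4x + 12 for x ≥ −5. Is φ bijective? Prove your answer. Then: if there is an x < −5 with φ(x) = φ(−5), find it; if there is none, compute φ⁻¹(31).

-6

Both pieces are strictly decreasing (slopes −5 and −4), so each is injective on its own interval.
The left piece maps (−∞, −5) onto (27, ∞); the right piece maps [−5, ∞) onto (−∞, 32].
These images overlap. In particular φ(−5) = 32 (right piece), and solving −5x + 2 = 32 on the left piece gives x = −6 < −5.
So φ(−6) = φ(−5) with −6 ≠ −5, and φ is not injective, hence not bijective. This x = −6 is the requested value below −5.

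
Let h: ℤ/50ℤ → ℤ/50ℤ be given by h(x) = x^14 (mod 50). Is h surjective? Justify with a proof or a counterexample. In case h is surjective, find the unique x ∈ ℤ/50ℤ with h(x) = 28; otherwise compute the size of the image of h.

h(0) = 0^14 = 0.
h(10): Repeated squaring mod 50: 10^1 ≡ 10, 10^2 ≡ 10² = 100 ≡ 0, 10^4 ≡ 0² = 0, 10^8 ≡ 0² = 0. Since 14 = 8 + 4 + 2, 10^14 ≡ 0·0·0: 0·0 = 0, then 0·0 = 0. So 10^14 ≡ 0 (mod 50).
So h(0) = h(10) = 0 while 0 ≠ 10, therefore h is not injective.
A non-injective map from the 50-element set ℤ/50ℤ to itself takes at most 49 distinct values, so it cannot be surjective. Hence h is not surjective.
Since h is not surjective, we determine |image(h)|. Computing x^14 mod 50 for each x (by repeated squaring, reducing mod 50 at every step), the values h(0), h(1), …, h(49) are: 0, 1, 34, 19, 6, 25, 46, 49, 4, 11, 0, 41, 14, 39, 16, 25, 36, 29, 24, 21, 0, 31, 44, 9, 26, 25, 26, 9, 44, 31, 0, 21, 24, 29, 36, 25, 16, 39, 14, 41, 0, 11, 4, 49, 46, 25, 6, 19, 34, 1.
The distinct values are {0, 1, 4, 6, 9, 11, 14, 16, 19, 21, 24, 25, 26, 29, 31, 34, 36, 39, 41, 44, 46, 49}; there are 22 of them.

22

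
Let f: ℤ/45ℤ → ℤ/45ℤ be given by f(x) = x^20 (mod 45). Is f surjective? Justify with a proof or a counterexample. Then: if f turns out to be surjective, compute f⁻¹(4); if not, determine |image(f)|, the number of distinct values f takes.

8

f(3): Repeated squaring mod 45: 3^1 ≡ 3, 3^2 ≡ 3² = 9, 3^4 ≡ 9² = 81 ≡ 36, 3^8 ≡ 36² = 1296 ≡ 36, 3^16 ≡ 36² = 1296 ≡ 36. Since 20 = 16 + 4, 3^20 ≡ 36·36: 36·36 = 1296 ≡ 36. So 3^20 ≡ 36 (mod 45).
f(6): Repeated squaring mod 45: 6^1 ≡ 6, 6^2 ≡ 6² = 36, 6^4 ≡ 36² = 1296 ≡ 36, 6^8 ≡ 36² = 1296 ≡ 36, 6^16 ≡ 36² = 1296 ≡ 36. Since 20 = 16 + 4, 6^20 ≡ 36·36: 36·36 = 1296 ≡ 36. So 6^20 ≡ 36 (mod 45).
So f(3) = f(6) = 36 while 3 ≠ 6, so f is not injective.
A non-injective map from the 45-element set ℤ/45ℤ to itself takes at most 44 distinct values, so it cannot be surjective. Thus f is not surjective.
Since f is not surjective, we determine |image(f)|. Computing x^20 mod 45 for each x (by repeated squaring, reducing mod 45 at every step), the values f(0), f(1), …, f(44) are: 0, 1, 31, 36, 16, 25, 36, 31, 1, 36, 10, 31, 36, 16, 16, 0, 31, 1, 36, 1, 40, 36, 16, 16, 36, 40, 1, 36, 1, 31, 0, 16, 16, 36, 31, 10, 36, 1, 31, 36, 25, 16, 36, 31, 1.
The distinct values are {0, 1, 10, 16, 25, 31, 36, 40}; there are 8 of them.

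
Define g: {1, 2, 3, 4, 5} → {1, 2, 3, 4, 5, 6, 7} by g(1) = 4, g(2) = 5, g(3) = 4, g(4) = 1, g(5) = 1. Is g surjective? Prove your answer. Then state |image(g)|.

No element maps to 2, so g is not surjective.
The image of g is {1, 4, 5}, which has 3 elements.

3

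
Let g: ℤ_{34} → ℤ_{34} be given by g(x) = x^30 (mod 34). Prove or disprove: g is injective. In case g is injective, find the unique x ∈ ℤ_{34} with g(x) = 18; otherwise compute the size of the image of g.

18

g(16): Repeated squaring mod 34: 16^1 ≡ 16, 16^2 ≡ 16² = 256 ≡ 18, 16^4 ≡ 18² = 324 ≡ 18, 16^8 ≡ 18² = 324 ≡ 18, 16^16 ≡ 18² = 324 ≡ 18. Since 30 = 16 + 8 + 4 + 2, 16^30 ≡ 18·18·18·18: 18·18 = 324 ≡ 18, then 18·18 = 324 ≡ 18, then 18·18 = 324 ≡ 18. So 16^30 ≡ 18 (mod 34).
g(18): Repeated squaring mod 34: 18^1 ≡ 18, 18^2 ≡ 18² = 324 ≡ 18, 18^4 ≡ 18² = 324 ≡ 18, 18^8 ≡ 18² = 324 ≡ 18, 18^16 ≡ 18² = 324 ≡ 18. Since 30 = 16 + 8 + 4 + 2, 18^30 ≡ 18·18·18·18: 18·18 = 324 ≡ 18, then 18·18 = 324 ≡ 18, then 18·18 = 324 ≡ 18. So 18^30 ≡ 18 (mod 34).
So g(16) = g(18) = 18 while 16 ≠ 18, therefore g is not injective.
Since g is not injective, we determine |image(g)|. Computing x^30 mod 34 for each x (by repeated squaring, reducing mod 34 at every step), the values g(0), g(1), …, g(33) are: 0, 1, 30, 19, 16, 15, 26, 25, 4, 21, 8, 9, 32, 33, 2, 13, 18, 17, 18, 13, 2, 33, 32, 9, 8, 21, 4, 25, 26, 15, 16, 19, 30, 1.
The distinct values are {0, 1, 2, 4, 8, 9, 13, 15, 16, 17, 18, 19, 21, 25, 26, 30, 32, 33}; there are 18 of them.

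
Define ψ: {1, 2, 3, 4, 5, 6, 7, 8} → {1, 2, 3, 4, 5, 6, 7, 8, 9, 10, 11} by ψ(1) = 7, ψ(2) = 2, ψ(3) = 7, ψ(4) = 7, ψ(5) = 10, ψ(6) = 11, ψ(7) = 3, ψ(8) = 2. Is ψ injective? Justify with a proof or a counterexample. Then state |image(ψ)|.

5

ψ(1) = 7 = ψ(3) with 1 ≠ 3, so ψ is not injective.
The image of ψ is {2, 3, 7, 10, 11}, which has 5 elements.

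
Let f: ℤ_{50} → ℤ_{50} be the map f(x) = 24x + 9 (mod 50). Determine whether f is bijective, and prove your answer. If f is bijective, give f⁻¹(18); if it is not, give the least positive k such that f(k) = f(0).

25

Recall that injectivity means: for all s, t in the domain, f(s) = f(t) implies s = t.
We have gcd(24, 50) = 2 > 1. Taking s = 0 and t = 25: f(0) = 9 and f(25) = 24·25 + 9 = 609 ≡ 9 (mod 50).
So f(0) = f(25) while 0 ≠ 25, thus f is not injective, hence not bijective.
Since f is not bijective, we find the least positive k with f(k) = f(0): this means 24k ≡ 0 (mod 50), i.e. 50 ∣ 24k. Since gcd(24, 50) = 2, dividing through by 2 this holds exactly when 25 ∣ 12k, and as gcd(12, 25) = 1, exactly when 25 ∣ k.
The smallest positive such k is 25.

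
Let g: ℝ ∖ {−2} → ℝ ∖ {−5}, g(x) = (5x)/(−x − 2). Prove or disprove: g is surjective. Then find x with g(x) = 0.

For any y ≠ −5, solving y(−x − 2) = 5x for x gives a well-defined x ≠ −2. So g is surjective.
Solving g(x) = 0: cross-multiplying gives 5x = 0(−x − 2), which rearranges to 5x = 0, so x = 0.

0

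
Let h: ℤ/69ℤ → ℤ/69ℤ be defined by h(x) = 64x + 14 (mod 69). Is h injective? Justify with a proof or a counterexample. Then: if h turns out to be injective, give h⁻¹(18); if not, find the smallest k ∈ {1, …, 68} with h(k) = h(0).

13

By definition, h is injective if h(u) = h(v) implies u = v.
Suppose h(u) = h(v) in ℤ/69ℤ. Then 64u + 14 ≡ 64v + 14 (mod 69), so 64(u − v) ≡ 0 (mod 69).
Since gcd(64, 69) = 1, 64 is invertible modulo 69, thus u − v ≡ 0 (mod 69), i.e. u = v.
Thus h is injective.
We now compute 64⁻¹ mod 69 explicitly. Euclid's algorithm: 69 = 1·64 + 5, 64 = 12·5 + 4, 5 = 1·4 + 1; back-substituting gives 1 = 55·64 − 51·69, so 64⁻¹ ≡ 55 (mod 69).
Since h is injective, we find h⁻¹(18): we need 64x ≡ 18 − 14 ≡ 4 (mod 69). Using 64⁻¹ = 55: x ≡ 55·4 = 220 = 3·69 + 13, so x = 13.
Check: h(13) = 64·13 + 14 = 846 = 12·69 + 18 ≡ 18 (mod 69).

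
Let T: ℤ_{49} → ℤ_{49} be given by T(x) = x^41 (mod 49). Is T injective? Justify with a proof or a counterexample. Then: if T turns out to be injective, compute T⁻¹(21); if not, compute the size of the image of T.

T(0) = 0^41 = 0.
T(7): Repeated squaring mod 49: 7^1 ≡ 7, 7^2 ≡ 7² = 49 ≡ 0, 7^4 ≡ 0² = 0, 7^8 ≡ 0² = 0, 7^16 ≡ 0² = 0, 7^32 ≡ 0² = 0. Since 41 = 32 + 8 + 1, 7^41 ≡ 0·0·7: 0·0 = 0, then 0·7 = 0. So 7^41 ≡ 0 (mod 49).
So T(0) = T(7) = 0 while 0 ≠ 7, hence T is not injective.
Since T is not injective, we determine |image(T)|. Computing x^41 mod 49 for each x (by repeated squaring, reducing mod 49 at every step), the values T(0), T(1), …, T(48) are: 0, 1, 25, 33, 37, 10, 41, 0, 43, 11, 5, 9, 45, 34, 0, 36, 46, 26, 30, 31, 27, 0, 29, 32, 47, 2, 17, 20, 0, 22, 18, 19, 23, 3, 13, 0, 15, 4, 40, 44, 38, 6, 0, 8, 39, 12, 16, 24, 48.
The distinct values are {0, 1, 2, 3, 4, 5, 6, 8, 9, 10, 11, 12, 13, 15, 16, 17, 18, 19, 20, 22, 23, 24, 25, 26, 27, 29, 30, 31, 32, 33, 34, 36, 37, 38, 39, 40, 41, 43, 44, 45, 46, 47, 48}; there are 43 of them.

43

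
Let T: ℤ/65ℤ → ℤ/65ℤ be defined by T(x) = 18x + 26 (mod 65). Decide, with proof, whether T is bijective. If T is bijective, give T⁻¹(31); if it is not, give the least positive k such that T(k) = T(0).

40

Recall that T is injective when T(a) = T(b) forces a = b.
Suppose T(a) = T(b) in ℤ/65ℤ. Then 18a + 26 ≡ 18b + 26 (mod 65), therefore 18(a − b) ≡ 0 (mod 65).
Since gcd(18, 65) = 1, 18 is invertible modulo 65, hence a − b ≡ 0 (mod 65), i.e. a = b.
We now compute 18⁻¹ mod 65 explicitly. Euclid's algorithm: 65 = 3·18 + 11, 18 = 1·11 + 7, 11 = 1·7 + 4, 7 = 1·4 + 3, 4 = 1·3 + 1; back-substituting gives 1 = 47·18 − 13·65, so 18⁻¹ ≡ 47 (mod 65).
Then y ↦ 47(y − 26) is a two-sided inverse to T, so every y ∈ ℤ/65ℤ has a preimage.
So T is bijective.
Since T is bijective, we compute T⁻¹(31): solve 18x + 26 ≡ 31 (mod 65), i.e. 18x ≡ 5 (mod 65).
Multiplying by 18⁻¹ = 47 gives x ≡ 47·5 = 235 = 3·65 + 40 ≡ 40 (mod 65).
Check: T(40) = 18·40 + 26 = 746 = 11·65 + 31 ≡ 31 (mod 65).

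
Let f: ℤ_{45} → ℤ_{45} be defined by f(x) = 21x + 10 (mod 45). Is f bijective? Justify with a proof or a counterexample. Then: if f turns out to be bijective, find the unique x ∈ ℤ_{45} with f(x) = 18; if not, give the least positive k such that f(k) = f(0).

15

By definition, f is injective if f(s) = f(t) implies s = t.
We have gcd(21, 45) = 3 > 1. Taking s = 0 and t = 15: f(0) = 10 and f(15) = 21·15 + 10 = 325 ≡ 10 (mod 45).
So f(0) = f(15) while 0 ≠ 15, thus f is not injective, hence not bijective.
Since f is not bijective, we find the least positive k with f(k) = f(0): this means 21k ≡ 0 (mod 45), i.e. 45 ∣ 21k. Since gcd(21, 45) = 3, dividing through by 3 this holds exactly when 15 ∣ 7k, and as gcd(7, 15) = 1, exactly when 15 ∣ k.
The smallest positive such k is 15.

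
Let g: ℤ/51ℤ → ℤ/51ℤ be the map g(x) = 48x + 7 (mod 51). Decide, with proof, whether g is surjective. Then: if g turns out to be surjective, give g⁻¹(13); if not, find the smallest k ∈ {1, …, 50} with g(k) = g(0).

17

Recall that surjectivity means every element of the codomain has a preimage under g.
Since gcd(48, 51) = 3, we have 48x ≡ 0 (mod 3) for all x, so g(x) ≡ 1 (mod 3).
But 0 ≢ 1 (mod 3), so 0 ∈ ℤ/51ℤ has no preimage. Therefore g is not surjective.
Since g is not surjective, we find the least positive k with g(k) = g(0): this means 48k ≡ 0 (mod 51), i.e. 51 ∣ 48k. Since gcd(48, 51) = 3, dividing through by 3 this holds exactly when 17 ∣ 16k, and as gcd(16, 17) = 1, exactly when 17 ∣ k.
The smallest positive such k is 17.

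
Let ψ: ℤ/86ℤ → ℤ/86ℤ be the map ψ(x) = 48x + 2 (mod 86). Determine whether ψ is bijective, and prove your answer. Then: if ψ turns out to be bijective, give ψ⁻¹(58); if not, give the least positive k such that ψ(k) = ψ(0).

We have gcd(48, 86) = 2 > 1. Taking u = 0 and v = 43: ψ(0) = 2 and ψ(43) = 48·43 + 2 = 2066 ≡ 2 (mod 86).
So ψ(0) = ψ(43) while 0 ≠ 43, thus ψ is not injective, hence not bijective.
Since ψ is not bijective, we find the least positive k with ψ(k) = ψ(0): this means 48k ≡ 0 (mod 86), i.e. 86 ∣ 48k. Since gcd(48, 86) = 2, dividing through by 2 this holds exactly when 43 ∣ 24k, and as gcd(24, 43) = 1, exactly when 43 ∣ k.
The smallest positive such k is 43.

43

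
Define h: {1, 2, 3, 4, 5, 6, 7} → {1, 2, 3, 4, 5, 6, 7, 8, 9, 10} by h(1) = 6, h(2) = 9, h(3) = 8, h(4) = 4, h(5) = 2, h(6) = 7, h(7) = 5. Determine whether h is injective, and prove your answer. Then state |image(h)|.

The values h(1), …, h(7) are 6, 9, 8, 4, 2, 7, 5 — all distinct.
So h(x_1) = h(x_2) only when x_1 = x_2, and h is injective.
The image of h is {2, 4, 5, 6, 7, 8, 9}, which has 7 elements.

7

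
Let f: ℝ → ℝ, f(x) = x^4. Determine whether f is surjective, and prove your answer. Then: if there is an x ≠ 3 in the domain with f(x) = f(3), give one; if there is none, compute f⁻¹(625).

Since 4 is even, x^4 ≥ 0 for all x ∈ ℝ, so −1 ∈ ℝ has no preimage. Hence f is not surjective.
For the follow-up, such an x exists: taking x = −3 ∈ ℝ gives f(−3) = 81 = f(3) with −3 ≠ 3.

-3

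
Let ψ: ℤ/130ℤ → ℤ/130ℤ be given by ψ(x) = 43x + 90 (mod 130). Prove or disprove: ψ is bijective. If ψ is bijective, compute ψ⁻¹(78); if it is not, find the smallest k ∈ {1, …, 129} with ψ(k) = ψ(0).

36

By definition, ψ is injective when ψ(x_1) = ψ(x_2) forces x_1 = x_2.
Suppose ψ(x_1) = ψ(x_2) in ℤ/130ℤ. Then 43x_1 + 90 ≡ 43x_2 + 90 (mod 130), hence 43(x_1 − x_2) ≡ 0 (mod 130).
Since gcd(43, 130) = 1, 43 is invertible modulo 130, therefore x_1 − x_2 ≡ 0 (mod 130), i.e. x_1 = x_2.
We now compute 43⁻¹ mod 130 explicitly. Euclid's algorithm: 130 = 3·43 + 1; back-substituting gives 1 = 127·43 − 42·130, so 43⁻¹ ≡ 127 (mod 130).
For any y ∈ ℤ/130ℤ, x = 127(y − 90) mod 130 satisfies ψ(x) = 43·127(y − 90) + 90 ≡ y (since 43·127 ≡ 1 mod 130). So every y has a preimage.
Hence ψ is bijective.
Since ψ is bijective, we compute ψ⁻¹(78): solve 43x + 90 ≡ 78 (mod 130), i.e. 43x ≡ 118 (mod 130).
Multiplying by 43⁻¹ = 127 gives x ≡ 127·118 = 14986 = 115·130 + 36 ≡ 36 (mod 130).
Check: ψ(36) = 43·36 + 90 = 1638 = 12·130 + 78 ≡ 78 (mod 130).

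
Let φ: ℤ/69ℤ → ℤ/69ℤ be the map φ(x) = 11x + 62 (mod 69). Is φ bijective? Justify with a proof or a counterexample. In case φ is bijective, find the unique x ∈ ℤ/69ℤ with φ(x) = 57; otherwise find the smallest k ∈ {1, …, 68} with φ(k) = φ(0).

56

Recall that φ is injective if φ(u) = φ(v) implies u = v.
Suppose φ(u) = φ(v) in ℤ/69ℤ. Then 11u + 62 ≡ 11v + 62 (mod 69), so 11(u − v) ≡ 0 (mod 69).
Since gcd(11, 69) = 1, 11 is invertible modulo 69, thus u − v ≡ 0 (mod 69), i.e. u = v.
We now compute 11⁻¹ mod 69 explicitly. Euclid's algorithm: 69 = 6·11 + 3, 11 = 3·3 + 2, 3 = 1·2 + 1; back-substituting gives 1 = 44·11 − 7·69, so 11⁻¹ ≡ 44 (mod 69).
Then y ↦ 44(y − 62) is a two-sided inverse to φ, so every y ∈ ℤ/69ℤ has a preimage.
Hence φ is bijective.
Since φ is bijective, we find φ⁻¹(57): we need 11x ≡ 57 − 62 ≡ 64 (mod 69). Using 11⁻¹ = 44: x ≡ 44·64 = 2816 = 40·69 + 56, so x = 56.
Check: φ(56) = 11·56 + 62 = 678 = 9·69 + 57 ≡ 57 (mod 69).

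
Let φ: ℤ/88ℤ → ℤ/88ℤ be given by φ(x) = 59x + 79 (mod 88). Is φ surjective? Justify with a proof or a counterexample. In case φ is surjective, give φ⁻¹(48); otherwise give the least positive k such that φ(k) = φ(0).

83

Since gcd(59, 88) = 1, 59 is invertible modulo 88. Euclid's algorithm: 88 = 1·59 + 29, 59 = 2·29 + 1; back-substituting gives 1 = 3·59 − 2·88, so 59⁻¹ ≡ 3 (mod 88).
Then y ↦ 3(y − 79) is a two-sided inverse to φ, so every y ∈ ℤ/88ℤ has a preimage.
Thus φ is surjective.
Since φ is surjective, we compute φ⁻¹(48): solve 59x + 79 ≡ 48 (mod 88), i.e. 59x ≡ 57 (mod 88).
Multiplying by 59⁻¹ = 3 gives x ≡ 3·57 = 171 = 1·88 + 83 ≡ 83 (mod 88).
Check: φ(83) = 59·83 + 79 = 4976 = 56·88 + 48 ≡ 48 (mod 88).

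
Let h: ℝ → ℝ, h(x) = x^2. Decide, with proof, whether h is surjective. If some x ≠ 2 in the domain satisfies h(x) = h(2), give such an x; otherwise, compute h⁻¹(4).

-2

Since 2 is even, x^2 ≥ 0 for all x ∈ ℝ, so −1 ∈ ℝ has no preimage. So h is not surjective.
For the follow-up, such an x exists: taking x = −2 ∈ ℝ gives h(−2) = 4 = h(2) with −2 ≠ 2.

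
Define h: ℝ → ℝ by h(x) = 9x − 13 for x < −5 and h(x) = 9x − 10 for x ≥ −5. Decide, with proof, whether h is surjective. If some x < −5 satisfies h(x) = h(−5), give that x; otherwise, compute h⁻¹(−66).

Both pieces are strictly increasing (slopes 9 and 9), so each is injective on its own interval.
The left piece maps (−∞, −5) onto (−∞, −58); the right piece maps [−5, ∞) onto [−55, ∞).
The union (−∞, −58) ∪ [−55, ∞) omits the interval between −58 and −55; in particular −58 has no preimage. So h is not surjective.
Because the two images are disjoint, no x < −5 has h(x) = h(−5), so we compute h⁻¹(−66): −66 lies in (−∞, −58), so solve 9x − 13 = −66: x = (−66 + 13)/9 = −53/9.

-53/9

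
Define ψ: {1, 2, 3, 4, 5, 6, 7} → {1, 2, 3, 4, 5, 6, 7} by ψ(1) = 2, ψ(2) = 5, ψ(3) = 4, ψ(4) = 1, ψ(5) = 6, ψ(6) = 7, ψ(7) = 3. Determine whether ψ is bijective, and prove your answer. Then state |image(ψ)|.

The values 2, 5, 4, 1, 6, 7, 3 are a permutation of {1, 2, 3, 4, 5, 6, 7}: each element appears exactly once.
So ψ is injective and surjective, hence bijective.
The image of ψ is {1, 2, 3, 4, 5, 6, 7}, which has 7 elements.

7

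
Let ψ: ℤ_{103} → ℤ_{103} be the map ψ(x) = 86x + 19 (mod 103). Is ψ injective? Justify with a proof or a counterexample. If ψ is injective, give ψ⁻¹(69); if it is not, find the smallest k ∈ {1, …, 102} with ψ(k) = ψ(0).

94

Suppose ψ(u) = ψ(v) in ℤ_{103}. Then 86u + 19 ≡ 86v + 19 (mod 103), therefore 86(u − v) ≡ 0 (mod 103).
Since gcd(86, 103) = 1, 86 is invertible modulo 103, thus u − v ≡ 0 (mod 103), i.e. u = v.
Thus ψ is injective.
We now compute 86⁻¹ mod 103 explicitly. Euclid's algorithm: 103 = 1·86 + 17, 86 = 5·17 + 1; back-substituting gives 1 = 6·86 − 5·103, so 86⁻¹ ≡ 6 (mod 103).
Since ψ is injective, we compute ψ⁻¹(69): solve 86x + 19 ≡ 69 (mod 103), i.e. 86x ≡ 50 (mod 103).
Multiplying by 86⁻¹ = 6 gives x ≡ 6·50 = 300 = 2·103 + 94 ≡ 94 (mod 103).
Check: ψ(94) = 86·94 + 19 = 8103 = 78·103 + 69 ≡ 69 (mod 103).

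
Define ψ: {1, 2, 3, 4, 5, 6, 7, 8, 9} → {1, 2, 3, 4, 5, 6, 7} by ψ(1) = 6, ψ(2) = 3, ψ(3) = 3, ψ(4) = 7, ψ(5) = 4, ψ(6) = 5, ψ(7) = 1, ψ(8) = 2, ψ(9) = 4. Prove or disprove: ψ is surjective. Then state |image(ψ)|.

Every element of the codomain has a preimage: 1 = ψ(7), 2 = ψ(8), 3 = ψ(2), 4 = ψ(5), 5 = ψ(6), 6 = ψ(1), 7 = ψ(4).
Hence ψ is surjective.
The image of ψ is {1, 2, 3, 4, 5, 6, 7}, which has 7 elements.

7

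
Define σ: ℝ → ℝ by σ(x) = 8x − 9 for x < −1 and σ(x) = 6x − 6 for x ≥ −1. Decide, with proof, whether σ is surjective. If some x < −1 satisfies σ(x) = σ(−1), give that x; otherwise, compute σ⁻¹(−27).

Both pieces are strictly increasing (slopes 8 and 6), so each is injective on its own interval.
The left piece maps (−∞, −1) onto (−∞, −17); the right piece maps [−1, ∞) onto [−12, ∞).
The union (−∞, −17) ∪ [−12, ∞) omits the interval between −17 and −12; in particular −17 has no preimage. So σ is not surjective.
Because the two images are disjoint, no x < −1 has σ(x) = σ(−1), so we compute σ⁻¹(−27): −27 lies in (−∞, −17), so solve 8x − 9 = −27: x = (−27 + 9)/8 = −9/4.

-9/4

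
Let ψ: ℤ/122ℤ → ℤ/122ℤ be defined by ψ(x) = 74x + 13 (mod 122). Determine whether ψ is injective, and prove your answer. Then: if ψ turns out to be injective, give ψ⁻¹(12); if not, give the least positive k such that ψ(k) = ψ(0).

We have gcd(74, 122) = 2 > 1. Taking x_1 = 0 and x_2 = 61: ψ(0) = 13 and ψ(61) = 74·61 + 13 = 4527 ≡ 13 (mod 122).
So ψ(0) = ψ(61) while 0 ≠ 61, so ψ is not injective.
Since ψ is not injective, we find the least positive k with ψ(k) = ψ(0): this means 74k ≡ 0 (mod 122), i.e. 122 ∣ 74k. Since gcd(74, 122) = 2, dividing through by 2 this holds exactly when 61 ∣ 37k, and as gcd(37, 61) = 1, exactly when 61 ∣ k.
The smallest positive such k is 61.

61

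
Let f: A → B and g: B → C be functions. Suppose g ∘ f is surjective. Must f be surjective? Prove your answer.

No. Take A = {0, 1}, B = {0, 1, 2, 3}, C = {0}, f(a) = 0 for every a ∈ A, and g(b) = 0 for every b ∈ B.
Then g ∘ f is surjective onto {0}, but 3 ∈ B has no preimage under f, so f is not surjective.

not surjective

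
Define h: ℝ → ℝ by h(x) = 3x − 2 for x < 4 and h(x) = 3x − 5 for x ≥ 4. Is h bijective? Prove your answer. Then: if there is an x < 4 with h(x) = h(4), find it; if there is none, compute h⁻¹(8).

Both pieces are strictly increasing (slopes 3 and 3), so each is injective on its own interval.
The left piece maps (−∞, 4) onto (−∞, 10); the right piece maps [4, ∞) onto [7, ∞).
These images overlap. In particular h(4) = 7 (right piece), and solving 3x − 2 = 7 on the left piece gives x = 3 < 4.
So h(3) = h(4) with 3 ≠ 4, and h is not injective, hence not bijective. This x = 3 is the requested value below 4.

3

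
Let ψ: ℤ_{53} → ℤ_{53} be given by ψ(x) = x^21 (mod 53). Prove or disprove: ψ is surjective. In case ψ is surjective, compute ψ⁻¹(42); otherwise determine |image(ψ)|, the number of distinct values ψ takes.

16

Since 53 is prime, the nonzero elements of ℤ_{53} form a cyclic group of order 52.
As gcd(21, 52) = 1, raising to the 21st power is a bijection on this group: if u^21 ≡ v^21 then (uv^{−1})^21 = 1, and the only element of order dividing gcd(21, 52) = 1 is 1, so u = v.
With ψ(0) = 0 this makes ψ injective on all of ℤ_{53}, hence bijective (finite equal-size domain and codomain). In particular ψ is surjective.
Since ψ is surjective, we find the preimage of 42. The inverse of x ↦ x^21 on (ℤ_{53})^× is x ↦ x^5, because 21·5 = 105 = 2·52 + 1 ≡ 1 (mod 52) and x^{52} = 1 for x ≠ 0 (Fermat). So ψ⁻¹(42) = 42^5 mod 53.
Repeated squaring mod 53: 42^1 ≡ 42, 42^2 ≡ 42² = 1764 ≡ 15, 42^4 ≡ 15² = 225 ≡ 13. Since 5 = 4 + 1, 42^5 ≡ 13·42: 13·42 = 546 ≡ 16. So 42^5 ≡ 16 (mod 53).
Hence ψ⁻¹(42) = 16.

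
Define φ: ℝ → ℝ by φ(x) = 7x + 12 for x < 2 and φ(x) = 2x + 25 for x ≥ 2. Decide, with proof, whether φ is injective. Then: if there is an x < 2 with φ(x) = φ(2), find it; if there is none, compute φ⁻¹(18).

Both pieces are strictly increasing (slopes 7 and 2), so each is injective on its own interval.
The left piece maps (−∞, 2) onto (−∞, 26); the right piece maps [2, ∞) onto [29, ∞).
These images are disjoint, so no value is attained by both pieces. Hence φ is injective.
Because the two images are disjoint, no x < 2 has φ(x) = φ(2), so we compute φ⁻¹(18): 18 lies in (−∞, 26), so solve 7x + 12 = 18: x = (18 − 12)/7 = 6/7.

6/7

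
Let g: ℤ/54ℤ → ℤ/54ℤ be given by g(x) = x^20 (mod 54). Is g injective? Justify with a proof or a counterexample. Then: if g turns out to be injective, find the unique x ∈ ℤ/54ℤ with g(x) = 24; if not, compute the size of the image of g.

g(0) = 0^20 = 0.
g(6): Repeated squaring mod 54: 6^1 ≡ 6, 6^2 ≡ 6² = 36, 6^4 ≡ 36² = 1296 ≡ 0, 6^8 ≡ 0² = 0, 6^16 ≡ 0² = 0. Since 20 = 16 + 4, 6^20 ≡ 0·0: 0·0 = 0. So 6^20 ≡ 0 (mod 54).
So g(0) = g(6) = 0 while 0 ≠ 6, thus g is not injective.
Since g is not injective, we determine |image(g)|. Computing x^20 mod 54 for each x (by repeated squaring, reducing mod 54 at every step), the values g(0), g(1), …, g(53) are: 0, 1, 4, 27, 16, 25, 0, 49, 10, 27, 46, 13, 0, 7, 34, 27, 40, 19, 0, 37, 22, 27, 52, 43, 0, 31, 28, 27, 28, 31, 0, 43, 52, 27, 22, 37, 0, 19, 40, 27, 34, 7, 0, 13, 46, 27, 10, 49, 0, 25, 16, 27, 4, 1.
The distinct values are {0, 1, 4, 7, 10, 13, 16, 19, 22, 25, 27, 28, 31, 34, 37, 40, 43, 46, 49, 52}; there are 20 of them.

20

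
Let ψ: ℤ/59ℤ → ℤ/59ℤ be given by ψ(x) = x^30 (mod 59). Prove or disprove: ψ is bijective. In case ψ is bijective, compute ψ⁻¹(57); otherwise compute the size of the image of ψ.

ψ(29): Repeated squaring mod 59: 29^1 ≡ 29, 29^2 ≡ 29² = 841 ≡ 15, 29^4 ≡ 15² = 225 ≡ 48, 29^8 ≡ 48² = 2304 ≡ 3, 29^16 ≡ 3² = 9. Since 30 = 16 + 8 + 4 + 2, 29^30 ≡ 9·3·48·15: 9·3 = 27, then 27·48 = 1296 ≡ 57, then 57·15 = 855 ≡ 29. So 29^30 ≡ 29 (mod 59).
ψ(30): Repeated squaring mod 59: 30^1 ≡ 30, 30^2 ≡ 30² = 900 ≡ 15, 30^4 ≡ 15² = 225 ≡ 48, 30^8 ≡ 48² = 2304 ≡ 3, 30^16 ≡ 3² = 9. Since 30 = 16 + 8 + 4 + 2, 30^30 ≡ 9·3·48·15: 9·3 = 27, then 27·48 = 1296 ≡ 57, then 57·15 = 855 ≡ 29. So 30^30 ≡ 29 (mod 59).
So ψ(29) = ψ(30) = 29 while 29 ≠ 30, so ψ is not injective, hence not bijective.
Since ψ is not bijective, we determine |image(ψ)|. Computing x^30 mod 59 for each x (by repeated squaring, reducing mod 59 at every step), the values ψ(0), ψ(1), …, ψ(58) are: 0, 1, 57, 3, 4, 5, 53, 7, 51, 9, 49, 48, 12, 46, 45, 15, 16, 17, 41, 19, 20, 21, 22, 36, 35, 25, 26, 27, 28, 29, 29, 28, 27, 26, 25, 35, 36, 22, 21, 20, 19, 41, 17, 16, 15, 45, 46, 12, 48, 49, 9, 51, 7, 53, 5, 4, 3, 57, 1.
The distinct values are {0, 1, 3, 4, 5, 7, 9, 12, 15, 16, 17, 19, 20, 21, 22, 25, 26, 27, 28, 29, 35, 36, 41, 45, 46, 48, 49, 51, 53, 57}; there are 30 of them.

30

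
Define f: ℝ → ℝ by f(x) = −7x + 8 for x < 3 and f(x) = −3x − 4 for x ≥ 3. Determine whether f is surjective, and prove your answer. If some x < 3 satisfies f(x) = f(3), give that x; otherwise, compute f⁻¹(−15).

11/3

Both pieces are strictly decreasing (slopes −7 and −3), so each is injective on its own interval.
The left piece maps (−∞, 3) onto (−13, ∞); the right piece maps [3, ∞) onto (−∞, −13].
These images together cover ℝ, so f is surjective.
Because the two images are disjoint, no x < 3 has f(x) = f(3), so we compute f⁻¹(−15): −15 lies in (−∞, −13], so solve −3x − 4 = −15: x = (−15 + 4)/(−3) = 11/3.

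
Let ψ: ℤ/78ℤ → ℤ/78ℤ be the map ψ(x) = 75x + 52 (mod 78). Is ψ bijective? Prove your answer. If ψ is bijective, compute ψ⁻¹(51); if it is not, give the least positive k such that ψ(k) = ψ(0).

26

We have gcd(75, 78) = 3 > 1. Taking s = 0 and t = 26: ψ(0) = 52 and ψ(26) = 75·26 + 52 = 2002 ≡ 52 (mod 78).
So ψ(0) = ψ(26) while 0 ≠ 26, hence ψ is not injective, hence not bijective.
Since ψ is not bijective, we find the least positive k with ψ(k) = ψ(0): this means 75k ≡ 0 (mod 78), i.e. 78 ∣ 75k. Since gcd(75, 78) = 3, dividing through by 3 this holds exactly when 26 ∣ 25k, and as gcd(25, 26) = 1, exactly when 26 ∣ k.
The smallest positive such k is 26.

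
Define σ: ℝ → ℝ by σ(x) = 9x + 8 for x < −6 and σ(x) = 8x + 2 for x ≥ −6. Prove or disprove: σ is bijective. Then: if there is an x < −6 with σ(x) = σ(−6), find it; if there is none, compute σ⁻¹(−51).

-59/9

Both pieces are strictly increasing (slopes 9 and 8), so each is injective on its own interval.
The left piece maps (−∞, −6) onto (−∞, −46); the right piece maps [−6, ∞) onto [−46, ∞).
Since −46 = −46, the images partition ℝ: σ is injective and surjective, hence bijective.
Because the two images are disjoint, no x < −6 has σ(x) = σ(−6), so we compute σ⁻¹(−51): −51 lies in (−∞, −46), so solve 9x + 8 = −51: x = (−51 − 8)/9 = −59/9.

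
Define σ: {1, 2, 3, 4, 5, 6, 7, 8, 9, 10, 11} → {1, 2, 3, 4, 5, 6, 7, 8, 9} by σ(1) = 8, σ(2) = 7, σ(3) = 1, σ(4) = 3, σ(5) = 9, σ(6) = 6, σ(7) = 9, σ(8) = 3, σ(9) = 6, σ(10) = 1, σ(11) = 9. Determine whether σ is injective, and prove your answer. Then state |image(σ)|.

σ(5) = 9 = σ(7) with 5 ≠ 7, so σ is not injective.
The image of σ is {1, 3, 6, 7, 8, 9}, which has 6 elements.

6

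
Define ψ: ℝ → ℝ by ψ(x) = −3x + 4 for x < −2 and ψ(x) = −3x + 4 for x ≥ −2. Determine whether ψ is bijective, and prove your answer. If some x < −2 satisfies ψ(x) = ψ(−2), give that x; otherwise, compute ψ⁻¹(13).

Both pieces are strictly decreasing (slopes −3 and −3), so each is injective on its own interval.
The left piece maps (−∞, −2) onto (10, ∞); the right piece maps [−2, ∞) onto (−∞, 10].
Since 10 = 10, the images partition ℝ: ψ is injective and surjective, hence bijective.
Because the two images are disjoint, no x < −2 has ψ(x) = ψ(−2), so we compute ψ⁻¹(13): 13 lies in (10, ∞), so solve −3x + 4 = 13: x = (13 − 4)/(−3) = −3.

-3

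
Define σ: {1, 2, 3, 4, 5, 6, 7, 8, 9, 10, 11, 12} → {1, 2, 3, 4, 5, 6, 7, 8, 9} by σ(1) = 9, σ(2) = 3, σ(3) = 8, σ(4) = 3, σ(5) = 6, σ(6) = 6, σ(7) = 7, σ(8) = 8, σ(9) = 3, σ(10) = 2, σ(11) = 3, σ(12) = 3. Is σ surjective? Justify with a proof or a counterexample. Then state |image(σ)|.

No element maps to 1, so σ is not surjective.
The image of σ is {2, 3, 6, 7, 8, 9}, which has 6 elements.

6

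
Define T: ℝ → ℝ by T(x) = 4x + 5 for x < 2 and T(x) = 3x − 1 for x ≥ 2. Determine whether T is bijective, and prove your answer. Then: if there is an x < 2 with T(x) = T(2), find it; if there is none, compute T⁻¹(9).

Both pieces are strictly increasing (slopes 4 and 3), so each is injective on its own interval.
The left piece maps (−∞, 2) onto (−∞, 13); the right piece maps [2, ∞) onto [5, ∞).
These images overlap. In particular T(2) = 5 (right piece), and solving 4x + 5 = 5 on the left piece gives x = 0 < 2.
So T(0) = T(2) with 0 ≠ 2, and T is not injective, hence not bijective. This x = 0 is the requested value below 2.

0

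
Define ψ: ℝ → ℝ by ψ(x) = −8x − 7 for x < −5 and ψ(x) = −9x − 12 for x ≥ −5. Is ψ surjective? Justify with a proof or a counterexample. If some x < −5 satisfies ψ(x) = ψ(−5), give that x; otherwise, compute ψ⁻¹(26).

Both pieces are strictly decreasing (slopes −8 and −9), so each is injective on its own interval.
The left piece maps (−∞, −5) onto (33, ∞); the right piece maps [−5, ∞) onto (−∞, 33].
These images together cover ℝ, so ψ is surjective.
Because the two images are disjoint, no x < −5 has ψ(x) = ψ(−5), so we compute ψ⁻¹(26): 26 lies in (−∞, 33], so solve −9x − 12 = 26: x = (26 + 12)/(−9) = −38/9.

-38/9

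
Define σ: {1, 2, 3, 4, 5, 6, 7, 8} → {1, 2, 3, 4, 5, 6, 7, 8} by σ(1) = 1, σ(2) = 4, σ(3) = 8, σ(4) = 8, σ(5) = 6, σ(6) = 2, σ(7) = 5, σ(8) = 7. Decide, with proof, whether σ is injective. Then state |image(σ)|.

σ(3) = 8 = σ(4) with 3 ≠ 4, so σ is not injective.
The image of σ is {1, 2, 4, 5, 6, 7, 8}, which has 7 elements.

7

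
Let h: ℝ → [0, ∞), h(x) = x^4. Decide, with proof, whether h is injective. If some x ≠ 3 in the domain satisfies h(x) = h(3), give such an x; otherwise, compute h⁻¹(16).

-3

h(3) = 81 = (−3)^4 = h(−3) (since 4 is even), with 3 ≠ −3. So h is not injective.
For the follow-up, such an x exists: taking x = −3 ∈ ℝ gives h(−3) = 81 = h(3) with −3 ≠ 3.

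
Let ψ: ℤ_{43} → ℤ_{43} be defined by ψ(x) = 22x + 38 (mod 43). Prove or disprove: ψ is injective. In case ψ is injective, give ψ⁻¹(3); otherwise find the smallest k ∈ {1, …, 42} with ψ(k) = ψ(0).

Recall: ψ is injective if ψ(a) = ψ(b) implies a = b.
If ψ(a) = ψ(b), then 22a ≡ 22b (mod 43). Because gcd(22, 43) = 1, we may cancel 22 to get a ≡ b (mod 43).
Therefore ψ is injective.
We now compute 22⁻¹ mod 43 explicitly. Euclid's algorithm: 43 = 1·22 + 21, 22 = 1·21 + 1; back-substituting gives 1 = 2·22 − 1·43, so 22⁻¹ ≡ 2 (mod 43).
Since ψ is injective, we find ψ⁻¹(3): we need 22x ≡ 3 − 38 ≡ 8 (mod 43). Using 22⁻¹ = 2: x ≡ 2·8 = 16, so x = 16.
Check: ψ(16) = 22·16 + 38 = 390 = 9·43 + 3 ≡ 3 (mod 43).

16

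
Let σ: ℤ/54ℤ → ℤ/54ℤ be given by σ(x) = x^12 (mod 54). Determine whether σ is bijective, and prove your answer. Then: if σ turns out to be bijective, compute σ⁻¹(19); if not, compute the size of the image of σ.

8

σ(0) = 0^12 = 0.
σ(6): Repeated squaring mod 54: 6^1 ≡ 6, 6^2 ≡ 6² = 36, 6^4 ≡ 36² = 1296 ≡ 0, 6^8 ≡ 0² = 0. Since 12 = 8 + 4, 6^12 ≡ 0·0: 0·0 = 0. So 6^12 ≡ 0 (mod 54).
So σ(0) = σ(6) = 0 while 0 ≠ 6, thus σ is not injective, hence not bijective.
Since σ is not bijective, we determine |image(σ)|. Computing x^12 mod 54 for each x (by repeated squaring, reducing mod 54 at every step), the values σ(0), σ(1), …, σ(53) are: 0, 1, 46, 27, 10, 37, 0, 19, 28, 27, 28, 19, 0, 37, 10, 27, 46, 1, 0, 1, 46, 27, 10, 37, 0, 19, 28, 27, 28, 19, 0, 37, 10, 27, 46, 1, 0, 1, 46, 27, 10, 37, 0, 19, 28, 27, 28, 19, 0, 37, 10, 27, 46, 1.
The distinct values are {0, 1, 10, 19, 27, 28, 37, 46}; there are 8 of them.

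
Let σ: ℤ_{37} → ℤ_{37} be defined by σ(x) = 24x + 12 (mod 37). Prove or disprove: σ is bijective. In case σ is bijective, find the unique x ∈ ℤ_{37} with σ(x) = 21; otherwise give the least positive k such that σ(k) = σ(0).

Suppose σ(x_1) = σ(x_2) in ℤ_{37}. Then 24x_1 + 12 ≡ 24x_2 + 12 (mod 37), so 24(x_1 − x_2) ≡ 0 (mod 37).
Since gcd(24, 37) = 1, 24 is invertible modulo 37, hence x_1 − x_2 ≡ 0 (mod 37), i.e. x_1 = x_2.
We now compute 24⁻¹ mod 37 explicitly. Euclid's algorithm: 37 = 1·24 + 13, 24 = 1·13 + 11, 13 = 1·11 + 2, 11 = 5·2 + 1; back-substituting gives 1 = 17·24 − 11·37, so 24⁻¹ ≡ 17 (mod 37).
Then y ↦ 17(y − 12) is a two-sided inverse to σ, so every y ∈ ℤ_{37} has a preimage.
Hence σ is bijective.
Since σ is bijective, we compute σ⁻¹(21): solve 24x + 12 ≡ 21 (mod 37), i.e. 24x ≡ 9 (mod 37).
Multiplying by 24⁻¹ = 17 gives x ≡ 17·9 = 153 = 4·37 + 5 ≡ 5 (mod 37).
Check: σ(5) = 24·5 + 12 = 132 = 3·37 + 21 ≡ 21 (mod 37).

5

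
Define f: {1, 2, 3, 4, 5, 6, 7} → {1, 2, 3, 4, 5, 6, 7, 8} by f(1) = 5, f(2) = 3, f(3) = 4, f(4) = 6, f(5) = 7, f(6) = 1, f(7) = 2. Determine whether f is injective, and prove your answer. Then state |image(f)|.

7

The values f(1), …, f(7) are 5, 3, 4, 6, 7, 1, 2 — all distinct.
So f(u) = f(v) only when u = v, and f is injective.
The image of f is {1, 2, 3, 4, 5, 6, 7}, which has 7 elements.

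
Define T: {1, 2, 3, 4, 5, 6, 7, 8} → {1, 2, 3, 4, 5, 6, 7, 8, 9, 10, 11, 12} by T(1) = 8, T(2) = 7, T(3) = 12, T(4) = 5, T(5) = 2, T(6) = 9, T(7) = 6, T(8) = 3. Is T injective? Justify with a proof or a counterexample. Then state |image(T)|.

The values T(1), …, T(8) are 8, 7, 12, 5, 2, 9, 6, 3 — all distinct.
So T(a) = T(b) only when a = b, and T is injective.
The image of T is {2, 3, 5, 6, 7, 8, 9, 12}, which has 8 elements.

8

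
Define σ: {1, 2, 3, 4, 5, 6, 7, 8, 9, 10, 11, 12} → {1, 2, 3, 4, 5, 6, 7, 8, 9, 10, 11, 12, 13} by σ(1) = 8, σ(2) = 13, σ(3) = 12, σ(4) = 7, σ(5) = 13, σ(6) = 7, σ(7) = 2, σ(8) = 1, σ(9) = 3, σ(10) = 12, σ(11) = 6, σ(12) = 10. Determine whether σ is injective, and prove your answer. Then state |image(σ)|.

σ(2) = 13 = σ(5) with 2 ≠ 5, so σ is not injective.
The image of σ is {1, 2, 3, 6, 7, 8, 10, 12, 13}, which has 9 elements.

9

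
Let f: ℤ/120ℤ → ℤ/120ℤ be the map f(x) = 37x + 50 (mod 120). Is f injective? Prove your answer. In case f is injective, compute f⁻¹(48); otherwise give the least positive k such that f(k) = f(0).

94

Suppose f(s) = f(t) in ℤ/120ℤ. Then 37s + 50 ≡ 37t + 50 (mod 120), so 37(s − t) ≡ 0 (mod 120).
Since gcd(37, 120) = 1, 37 is invertible modulo 120, so s − t ≡ 0 (mod 120), i.e. s = t.
Thus f is injective.
We now compute 37⁻¹ mod 120 explicitly. Euclid's algorithm: 120 = 3·37 + 9, 37 = 4·9 + 1; back-substituting gives 1 = 13·37 − 4·120, so 37⁻¹ ≡ 13 (mod 120).
Since f is injective, we compute f⁻¹(48): solve 37x + 50 ≡ 48 (mod 120), i.e. 37x ≡ 118 (mod 120).
Multiplying by 37⁻¹ = 13 gives x ≡ 13·118 = 1534 = 12·120 + 94 ≡ 94 (mod 120).
Check: f(94) = 37·94 + 50 = 3528 = 29·120 + 48 ≡ 48 (mod 120).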